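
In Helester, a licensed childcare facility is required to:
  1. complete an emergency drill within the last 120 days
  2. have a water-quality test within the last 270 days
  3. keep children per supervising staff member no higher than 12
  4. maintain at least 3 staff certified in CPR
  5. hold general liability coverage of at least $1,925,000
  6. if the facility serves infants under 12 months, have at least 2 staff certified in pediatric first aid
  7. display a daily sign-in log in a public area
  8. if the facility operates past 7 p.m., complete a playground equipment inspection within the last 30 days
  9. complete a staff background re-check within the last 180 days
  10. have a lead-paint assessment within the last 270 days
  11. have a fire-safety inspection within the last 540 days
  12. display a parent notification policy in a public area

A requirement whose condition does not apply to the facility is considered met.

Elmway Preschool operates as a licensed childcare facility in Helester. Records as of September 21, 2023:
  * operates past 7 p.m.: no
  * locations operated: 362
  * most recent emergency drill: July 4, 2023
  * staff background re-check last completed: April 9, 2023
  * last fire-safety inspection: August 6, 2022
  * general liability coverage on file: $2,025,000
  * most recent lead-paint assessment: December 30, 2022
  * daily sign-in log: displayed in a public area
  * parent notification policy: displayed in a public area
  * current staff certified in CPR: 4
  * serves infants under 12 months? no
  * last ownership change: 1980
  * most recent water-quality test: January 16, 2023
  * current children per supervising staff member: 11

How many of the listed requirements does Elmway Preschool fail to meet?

1. emergency drill 79 days ago vs limit 120 → met
2. water-quality test 248 days ago vs limit 270 → met
3. children per supervising staff member 11 ≤ 12 → met
4. staff certified in CPR 4 ≥ 3 → met
5. general liability coverage $2,025,000 ≥ $1,925,000 → met
6. condition 'serves infants under 12 months' does not hold → requirement n/a → met
7. daily sign-in log present → met
8. condition 'operates past 7 p.m.' does not hold → requirement n/a → met
9. staff background re-check 165 days ago vs limit 180 → met
10. lead-paint assessment 265 days ago vs limit 270 → met
11. fire-safety inspection 411 days ago vs limit 540 → met
12. parent notification policy present → met
Not met: 0 of 12

0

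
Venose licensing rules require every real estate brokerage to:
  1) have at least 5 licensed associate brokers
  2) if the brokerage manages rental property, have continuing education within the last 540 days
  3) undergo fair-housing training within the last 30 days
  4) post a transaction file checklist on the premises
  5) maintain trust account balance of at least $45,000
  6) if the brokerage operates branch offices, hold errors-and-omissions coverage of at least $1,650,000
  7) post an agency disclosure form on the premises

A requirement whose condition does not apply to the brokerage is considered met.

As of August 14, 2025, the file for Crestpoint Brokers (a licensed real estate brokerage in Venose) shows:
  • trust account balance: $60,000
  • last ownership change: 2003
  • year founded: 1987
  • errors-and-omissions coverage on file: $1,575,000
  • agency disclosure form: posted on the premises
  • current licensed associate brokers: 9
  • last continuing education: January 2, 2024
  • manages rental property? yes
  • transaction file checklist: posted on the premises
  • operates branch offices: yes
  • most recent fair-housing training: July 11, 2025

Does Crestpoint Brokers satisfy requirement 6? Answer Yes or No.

No

6. condition 'operates branch offices' holds; errors-and-omissions coverage $1,575,000 < $1,650,000 → not met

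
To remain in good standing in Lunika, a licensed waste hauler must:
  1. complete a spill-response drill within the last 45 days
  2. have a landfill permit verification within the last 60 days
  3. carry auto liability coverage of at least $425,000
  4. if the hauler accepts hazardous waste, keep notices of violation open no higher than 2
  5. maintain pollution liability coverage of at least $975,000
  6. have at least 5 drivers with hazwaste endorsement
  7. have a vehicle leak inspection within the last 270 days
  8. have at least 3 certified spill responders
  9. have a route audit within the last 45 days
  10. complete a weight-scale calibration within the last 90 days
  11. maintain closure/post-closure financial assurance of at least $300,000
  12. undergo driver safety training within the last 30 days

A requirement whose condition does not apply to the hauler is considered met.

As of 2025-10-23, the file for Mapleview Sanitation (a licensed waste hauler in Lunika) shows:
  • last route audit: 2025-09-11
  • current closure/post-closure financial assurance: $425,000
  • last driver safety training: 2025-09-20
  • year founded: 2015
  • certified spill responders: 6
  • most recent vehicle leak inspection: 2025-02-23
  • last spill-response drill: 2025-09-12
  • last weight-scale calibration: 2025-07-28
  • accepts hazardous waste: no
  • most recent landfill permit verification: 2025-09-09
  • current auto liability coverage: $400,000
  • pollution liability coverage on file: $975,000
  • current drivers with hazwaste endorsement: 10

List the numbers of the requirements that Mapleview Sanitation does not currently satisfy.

3, 12

1. spill-response drill 41 days ago vs limit 45 → met
2. landfill permit verification 44 days ago vs limit 60 → met
3. auto liability coverage $400,000 < $425,000 → not met
4. condition 'accepts hazardous waste' does not hold → requirement n/a → met
5. pollution liability coverage $975,000 ≥ $975,000 → met
6. drivers with hazwaste endorsement 10 ≥ 5 → met
7. vehicle leak inspection 242 days ago vs limit 270 → met
8. certified spill responders 6 ≥ 3 → met
9. route audit 42 days ago vs limit 45 → met
10. weight-scale calibration 87 days ago vs limit 90 → met
11. closure/post-closure financial assurance $425,000 ≥ $300,000 → met
12. driver safety training 33 days ago vs limit 30 → not met
Not met: 3, 12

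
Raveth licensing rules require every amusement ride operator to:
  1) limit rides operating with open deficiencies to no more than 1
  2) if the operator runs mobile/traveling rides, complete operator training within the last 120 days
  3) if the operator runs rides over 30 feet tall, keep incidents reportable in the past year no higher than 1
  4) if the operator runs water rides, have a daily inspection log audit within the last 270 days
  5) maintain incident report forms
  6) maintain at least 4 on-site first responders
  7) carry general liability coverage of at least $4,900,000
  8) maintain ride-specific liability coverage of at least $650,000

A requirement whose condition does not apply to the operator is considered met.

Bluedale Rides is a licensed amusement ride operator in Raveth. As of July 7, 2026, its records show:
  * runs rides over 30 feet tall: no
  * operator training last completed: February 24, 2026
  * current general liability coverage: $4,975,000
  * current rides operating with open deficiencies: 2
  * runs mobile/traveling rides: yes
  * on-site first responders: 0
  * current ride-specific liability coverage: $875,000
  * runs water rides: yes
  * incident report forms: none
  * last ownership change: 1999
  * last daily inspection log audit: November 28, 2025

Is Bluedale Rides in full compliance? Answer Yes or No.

1. rides operating with open deficiencies 2 > 1 → not met
2. condition 'runs mobile/traveling rides' holds; operator training 133 days ago vs limit 120 → not met
3. condition 'runs rides over 30 feet tall' does not hold → requirement n/a → met
4. condition 'runs water rides' holds; daily inspection log audit 221 days ago vs limit 270 → met
5. incident report forms absent → not met
6. on-site first responders 0 < 4 → not met
7. general liability coverage $4,975,000 ≥ $4,900,000 → met
8. ride-specific liability coverage $875,000 ≥ $650,000 → met
Not met: 1, 2, 5, 6

No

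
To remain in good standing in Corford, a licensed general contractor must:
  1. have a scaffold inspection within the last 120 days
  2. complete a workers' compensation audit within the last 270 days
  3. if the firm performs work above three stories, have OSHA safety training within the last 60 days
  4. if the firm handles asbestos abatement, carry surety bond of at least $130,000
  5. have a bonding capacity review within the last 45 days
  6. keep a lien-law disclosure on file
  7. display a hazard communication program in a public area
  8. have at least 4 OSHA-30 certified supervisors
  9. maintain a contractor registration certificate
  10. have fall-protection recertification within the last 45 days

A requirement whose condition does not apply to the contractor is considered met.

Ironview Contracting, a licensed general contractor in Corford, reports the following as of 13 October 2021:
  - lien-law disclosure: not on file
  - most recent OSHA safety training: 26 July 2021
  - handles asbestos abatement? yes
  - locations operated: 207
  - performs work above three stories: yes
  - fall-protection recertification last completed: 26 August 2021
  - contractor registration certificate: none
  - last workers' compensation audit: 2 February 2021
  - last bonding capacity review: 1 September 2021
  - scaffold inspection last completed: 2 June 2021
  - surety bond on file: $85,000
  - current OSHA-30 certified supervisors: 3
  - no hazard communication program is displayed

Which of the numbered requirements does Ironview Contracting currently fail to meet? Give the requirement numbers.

1. scaffold inspection 133 days ago vs limit 120 → not met
2. workers' compensation audit 253 days ago vs limit 270 → met
3. condition 'performs work above three stories' holds; OSHA safety training 79 days ago vs limit 60 → not met
4. condition 'handles asbestos abatement' holds; surety bond $85,000 < $130,000 → not met
5. bonding capacity review 42 days ago vs limit 45 → met
6. lien-law disclosure absent → not met
7. hazard communication program absent → not met
8. OSHA-30 certified supervisors 3 < 4 → not met
9. contractor registration certificate absent → not met
10. fall-protection recertification 48 days ago vs limit 45 → not met
Not met: 1, 3, 4, 6, 7, 8, 9, 10

1, 3, 4, 6, 7, 8, 9, 10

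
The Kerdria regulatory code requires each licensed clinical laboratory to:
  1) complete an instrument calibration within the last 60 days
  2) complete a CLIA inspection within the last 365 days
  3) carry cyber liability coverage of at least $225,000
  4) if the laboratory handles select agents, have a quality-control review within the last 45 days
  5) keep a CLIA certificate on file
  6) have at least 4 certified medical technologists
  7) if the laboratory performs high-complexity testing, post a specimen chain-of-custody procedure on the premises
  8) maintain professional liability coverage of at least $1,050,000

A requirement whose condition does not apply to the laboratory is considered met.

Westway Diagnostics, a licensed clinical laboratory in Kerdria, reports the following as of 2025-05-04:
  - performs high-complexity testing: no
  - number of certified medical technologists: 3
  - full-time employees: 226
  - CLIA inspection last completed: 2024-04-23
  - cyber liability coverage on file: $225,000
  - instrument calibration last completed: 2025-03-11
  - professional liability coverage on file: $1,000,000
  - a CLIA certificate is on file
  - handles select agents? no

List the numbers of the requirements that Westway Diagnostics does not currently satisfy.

2, 6, 8

1. instrument calibration 54 days ago vs limit 60 → met
2. CLIA inspection 376 days ago vs limit 365 → not met
3. cyber liability coverage $225,000 ≥ $225,000 → met
4. condition 'handles select agents' does not hold → requirement n/a → met
5. CLIA certificate present → met
6. certified medical technologists 3 < 4 → not met
7. condition 'performs high-complexity testing' does not hold → requirement n/a → met
8. professional liability coverage $1,000,000 < $1,050,000 → not met
Not met: 2, 6, 8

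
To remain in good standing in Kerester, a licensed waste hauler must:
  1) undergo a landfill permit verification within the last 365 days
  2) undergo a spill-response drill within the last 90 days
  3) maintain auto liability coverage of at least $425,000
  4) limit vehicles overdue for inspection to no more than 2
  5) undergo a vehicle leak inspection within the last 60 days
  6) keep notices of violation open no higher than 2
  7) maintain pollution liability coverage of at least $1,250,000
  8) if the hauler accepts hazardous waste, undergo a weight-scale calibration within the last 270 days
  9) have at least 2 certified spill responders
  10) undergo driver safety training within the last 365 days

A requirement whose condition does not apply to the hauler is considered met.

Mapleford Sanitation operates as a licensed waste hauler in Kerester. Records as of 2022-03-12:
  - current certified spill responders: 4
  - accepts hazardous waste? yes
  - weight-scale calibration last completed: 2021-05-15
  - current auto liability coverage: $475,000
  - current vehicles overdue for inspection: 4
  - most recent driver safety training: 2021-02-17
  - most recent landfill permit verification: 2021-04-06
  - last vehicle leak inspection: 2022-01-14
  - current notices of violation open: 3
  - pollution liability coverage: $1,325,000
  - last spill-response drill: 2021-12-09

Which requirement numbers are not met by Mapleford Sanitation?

2, 4, 6, 8, 10

1. landfill permit verification 340 days ago vs limit 365 → met
2. spill-response drill 93 days ago vs limit 90 → not met
3. auto liability coverage $475,000 ≥ $425,000 → met
4. vehicles overdue for inspection 4 > 2 → not met
5. vehicle leak inspection 57 days ago vs limit 60 → met
6. notices of violation open 3 > 2 → not met
7. pollution liability coverage $1,325,000 ≥ $1,250,000 → met
8. condition 'accepts hazardous waste' holds; weight-scale calibration 301 days ago vs limit 270 → not met
9. certified spill responders 4 ≥ 2 → met
10. driver safety training 388 days ago vs limit 365 → not met
Not met: 2, 4, 6, 8, 10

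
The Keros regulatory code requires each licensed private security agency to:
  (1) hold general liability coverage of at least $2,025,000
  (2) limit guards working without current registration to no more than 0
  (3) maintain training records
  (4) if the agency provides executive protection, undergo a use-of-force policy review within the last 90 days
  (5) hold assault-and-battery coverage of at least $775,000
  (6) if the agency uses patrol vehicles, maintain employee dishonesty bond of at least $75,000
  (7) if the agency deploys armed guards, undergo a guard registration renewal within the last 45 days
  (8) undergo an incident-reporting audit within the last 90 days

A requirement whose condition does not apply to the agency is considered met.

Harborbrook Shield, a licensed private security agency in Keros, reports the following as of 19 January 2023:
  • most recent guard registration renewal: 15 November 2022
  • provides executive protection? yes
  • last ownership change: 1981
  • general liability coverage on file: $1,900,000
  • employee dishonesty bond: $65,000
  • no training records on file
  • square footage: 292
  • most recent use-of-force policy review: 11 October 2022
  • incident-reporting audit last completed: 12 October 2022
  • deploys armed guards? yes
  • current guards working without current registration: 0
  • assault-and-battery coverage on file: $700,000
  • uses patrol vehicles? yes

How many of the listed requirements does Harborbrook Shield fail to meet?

7

1. general liability coverage $1,900,000 < $2,025,000 → not met
2. guards working without current registration 0 ≤ 0 → met
3. training records absent → not met
4. condition 'provides executive protection' holds; use-of-force policy review 100 days ago vs limit 90 → not met
5. assault-and-battery coverage $700,000 < $775,000 → not met
6. condition 'uses patrol vehicles' holds; employee dishonesty bond $65,000 < $75,000 → not met
7. condition 'deploys armed guards' holds; guard registration renewal 65 days ago vs limit 45 → not met
8. incident-reporting audit 99 days ago vs limit 90 → not met
Not met: 7 of 8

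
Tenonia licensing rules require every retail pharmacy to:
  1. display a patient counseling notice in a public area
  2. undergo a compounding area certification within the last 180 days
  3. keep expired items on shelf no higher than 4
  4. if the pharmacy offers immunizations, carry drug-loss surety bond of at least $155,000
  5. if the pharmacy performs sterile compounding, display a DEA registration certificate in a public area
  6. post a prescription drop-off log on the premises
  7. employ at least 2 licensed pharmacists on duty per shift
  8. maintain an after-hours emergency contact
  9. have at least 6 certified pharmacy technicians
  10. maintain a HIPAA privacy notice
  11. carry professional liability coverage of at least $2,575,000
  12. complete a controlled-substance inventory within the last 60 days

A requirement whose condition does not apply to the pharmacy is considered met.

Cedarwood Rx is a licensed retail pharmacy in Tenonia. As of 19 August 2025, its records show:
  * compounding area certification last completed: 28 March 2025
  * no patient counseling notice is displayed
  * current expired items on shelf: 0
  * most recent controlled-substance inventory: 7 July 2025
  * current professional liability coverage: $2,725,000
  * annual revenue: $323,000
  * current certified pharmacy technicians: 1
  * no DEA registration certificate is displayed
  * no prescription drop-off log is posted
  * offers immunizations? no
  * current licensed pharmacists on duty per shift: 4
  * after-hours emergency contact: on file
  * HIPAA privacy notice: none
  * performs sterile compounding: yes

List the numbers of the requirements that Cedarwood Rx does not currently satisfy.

1. patient counseling notice absent → not met
2. compounding area certification 144 days ago vs limit 180 → met
3. expired items on shelf 0 ≤ 4 → met
4. condition 'offers immunizations' does not hold → requirement n/a → met
5. condition 'performs sterile compounding' holds; DEA registration certificate absent → not met
6. prescription drop-off log absent → not met
7. licensed pharmacists on duty per shift 4 ≥ 2 → met
8. after-hours emergency contact present → met
9. certified pharmacy technicians 1 < 6 → not met
10. HIPAA privacy notice absent → not met
11. professional liability coverage $2,725,000 ≥ $2,575,000 → met
12. controlled-substance inventory 43 days ago vs limit 60 → met
Not met: 1, 5, 6, 9, 10

1, 5, 6, 9, 10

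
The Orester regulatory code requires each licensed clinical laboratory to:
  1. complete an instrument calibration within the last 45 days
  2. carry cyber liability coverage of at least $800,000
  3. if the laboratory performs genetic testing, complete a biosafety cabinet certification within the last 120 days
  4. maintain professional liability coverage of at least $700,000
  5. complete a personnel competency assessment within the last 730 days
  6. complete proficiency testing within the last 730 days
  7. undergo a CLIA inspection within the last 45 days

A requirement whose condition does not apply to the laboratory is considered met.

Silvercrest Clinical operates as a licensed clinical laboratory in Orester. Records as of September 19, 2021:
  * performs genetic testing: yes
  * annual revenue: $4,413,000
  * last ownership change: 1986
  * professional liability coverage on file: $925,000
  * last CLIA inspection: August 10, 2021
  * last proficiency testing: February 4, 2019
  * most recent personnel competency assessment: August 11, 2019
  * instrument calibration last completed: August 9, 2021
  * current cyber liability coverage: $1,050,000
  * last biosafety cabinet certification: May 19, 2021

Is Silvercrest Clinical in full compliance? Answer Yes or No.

No

1. instrument calibration 41 days ago vs limit 45 → met
2. cyber liability coverage $1,050,000 ≥ $800,000 → met
3. condition 'performs genetic testing' holds; biosafety cabinet certification 123 days ago vs limit 120 → not met
4. professional liability coverage $925,000 ≥ $700,000 → met
5. personnel competency assessment 770 days ago vs limit 730 → not met
6. proficiency testing 958 days ago vs limit 730 → not met
7. CLIA inspection 40 days ago vs limit 45 → met
Not met: 3, 5, 6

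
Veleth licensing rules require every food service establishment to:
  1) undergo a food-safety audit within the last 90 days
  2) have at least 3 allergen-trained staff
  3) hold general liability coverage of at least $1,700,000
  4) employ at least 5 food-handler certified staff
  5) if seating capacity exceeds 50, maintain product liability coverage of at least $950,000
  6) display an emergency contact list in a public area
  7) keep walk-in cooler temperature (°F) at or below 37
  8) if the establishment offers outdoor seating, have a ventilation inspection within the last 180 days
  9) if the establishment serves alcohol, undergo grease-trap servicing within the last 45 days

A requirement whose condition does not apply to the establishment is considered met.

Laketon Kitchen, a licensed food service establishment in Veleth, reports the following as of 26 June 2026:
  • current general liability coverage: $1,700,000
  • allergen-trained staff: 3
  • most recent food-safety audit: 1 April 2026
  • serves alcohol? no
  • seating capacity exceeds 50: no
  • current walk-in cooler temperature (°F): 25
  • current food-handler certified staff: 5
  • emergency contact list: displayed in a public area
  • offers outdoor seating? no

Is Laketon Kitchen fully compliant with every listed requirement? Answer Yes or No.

1. food-safety audit 86 days ago vs limit 90 → met
2. allergen-trained staff 3 ≥ 3 → met
3. general liability coverage $1,700,000 ≥ $1,700,000 → met
4. food-handler certified staff 5 ≥ 5 → met
5. condition 'seating capacity exceeds 50' does not hold → requirement n/a → met
6. emergency contact list present → met
7. walk-in cooler temperature (°F) 25 ≤ 37 → met
8. condition 'offers outdoor seating' does not hold → requirement n/a → met
9. condition 'serves alcohol' does not hold → requirement n/a → met
All met.

Yes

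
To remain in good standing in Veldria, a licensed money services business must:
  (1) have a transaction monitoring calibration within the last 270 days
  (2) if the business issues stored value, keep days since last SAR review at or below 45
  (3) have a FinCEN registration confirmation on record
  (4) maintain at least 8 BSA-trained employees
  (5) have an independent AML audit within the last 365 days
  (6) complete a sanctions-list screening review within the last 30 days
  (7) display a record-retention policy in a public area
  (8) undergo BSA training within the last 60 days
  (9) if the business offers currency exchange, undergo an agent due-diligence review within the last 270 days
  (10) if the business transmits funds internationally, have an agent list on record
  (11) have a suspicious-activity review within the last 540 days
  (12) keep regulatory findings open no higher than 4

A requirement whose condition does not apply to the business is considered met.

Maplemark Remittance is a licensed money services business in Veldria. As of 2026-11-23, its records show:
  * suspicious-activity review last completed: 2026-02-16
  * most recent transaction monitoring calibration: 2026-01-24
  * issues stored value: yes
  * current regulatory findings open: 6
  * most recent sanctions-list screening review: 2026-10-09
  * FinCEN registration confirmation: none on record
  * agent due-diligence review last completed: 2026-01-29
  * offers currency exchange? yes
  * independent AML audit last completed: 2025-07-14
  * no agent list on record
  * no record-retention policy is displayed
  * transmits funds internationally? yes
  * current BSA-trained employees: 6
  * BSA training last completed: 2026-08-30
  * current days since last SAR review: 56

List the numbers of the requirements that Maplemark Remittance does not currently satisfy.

1, 2, 3, 4, 5, 6, 7, 8, 9, 10, 12

1. transaction monitoring calibration 303 days ago vs limit 270 → not met
2. condition 'issues stored value' holds; days since last SAR review 56 > 45 → not met
3. FinCEN registration confirmation absent → not met
4. BSA-trained employees 6 < 8 → not met
5. independent AML audit 497 days ago vs limit 365 → not met
6. sanctions-list screening review 45 days ago vs limit 30 → not met
7. record-retention policy absent → not met
8. BSA training 85 days ago vs limit 60 → not met
9. condition 'offers currency exchange' holds; agent due-diligence review 298 days ago vs limit 270 → not met
10. condition 'transmits funds internationally' holds; agent list absent → not met
11. suspicious-activity review 280 days ago vs limit 540 → met
12. regulatory findings open 6 > 4 → not met
Not met: 1, 2, 3, 4, 5, 6, 7, 8, 9, 10, 12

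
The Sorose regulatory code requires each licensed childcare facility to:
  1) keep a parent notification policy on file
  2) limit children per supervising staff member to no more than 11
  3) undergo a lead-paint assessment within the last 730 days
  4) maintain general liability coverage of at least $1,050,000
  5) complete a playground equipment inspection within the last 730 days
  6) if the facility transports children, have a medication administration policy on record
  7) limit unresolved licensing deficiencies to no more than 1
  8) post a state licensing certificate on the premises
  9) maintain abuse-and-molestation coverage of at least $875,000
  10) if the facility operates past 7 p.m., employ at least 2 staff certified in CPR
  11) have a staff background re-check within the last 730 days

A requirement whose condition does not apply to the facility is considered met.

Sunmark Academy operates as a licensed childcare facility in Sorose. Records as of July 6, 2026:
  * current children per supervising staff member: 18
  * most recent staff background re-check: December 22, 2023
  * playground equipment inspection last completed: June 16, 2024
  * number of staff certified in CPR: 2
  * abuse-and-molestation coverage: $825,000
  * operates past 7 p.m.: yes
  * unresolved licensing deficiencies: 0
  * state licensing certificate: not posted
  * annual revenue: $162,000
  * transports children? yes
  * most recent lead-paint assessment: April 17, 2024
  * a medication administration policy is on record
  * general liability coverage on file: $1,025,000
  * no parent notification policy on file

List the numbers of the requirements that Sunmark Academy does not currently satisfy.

1. parent notification policy absent → not met
2. children per supervising staff member 18 > 11 → not met
3. lead-paint assessment 810 days ago vs limit 730 → not met
4. general liability coverage $1,025,000 < $1,050,000 → not met
5. playground equipment inspection 750 days ago vs limit 730 → not met
6. condition 'transports children' holds; medication administration policy present → met
7. unresolved licensing deficiencies 0 ≤ 1 → met
8. state licensing certificate absent → not met
9. abuse-and-molestation coverage $825,000 < $875,000 → not met
10. condition 'operates past 7 p.m.' holds; staff certified in CPR 2 ≥ 2 → met
11. staff background re-check 927 days ago vs limit 730 → not met
Not met: 1, 2, 3, 4, 5, 8, 9, 11

1, 2, 3, 4, 5, 8, 9, 11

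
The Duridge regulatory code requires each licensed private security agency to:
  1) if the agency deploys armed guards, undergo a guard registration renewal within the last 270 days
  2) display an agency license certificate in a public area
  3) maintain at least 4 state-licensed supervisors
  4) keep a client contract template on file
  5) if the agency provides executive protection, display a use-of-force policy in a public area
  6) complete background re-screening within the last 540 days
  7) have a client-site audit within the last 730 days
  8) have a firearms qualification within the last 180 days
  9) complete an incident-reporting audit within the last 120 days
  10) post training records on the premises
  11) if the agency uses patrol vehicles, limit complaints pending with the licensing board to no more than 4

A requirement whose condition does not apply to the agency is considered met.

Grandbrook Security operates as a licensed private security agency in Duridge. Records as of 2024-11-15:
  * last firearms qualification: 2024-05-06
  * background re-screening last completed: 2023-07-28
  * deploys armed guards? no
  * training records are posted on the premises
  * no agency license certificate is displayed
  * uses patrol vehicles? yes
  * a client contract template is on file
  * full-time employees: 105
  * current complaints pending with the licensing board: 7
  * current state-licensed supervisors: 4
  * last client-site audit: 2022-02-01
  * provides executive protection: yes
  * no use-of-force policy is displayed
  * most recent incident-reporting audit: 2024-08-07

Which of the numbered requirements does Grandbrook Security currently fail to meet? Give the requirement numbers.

1. condition 'deploys armed guards' does not hold → requirement n/a → met
2. agency license certificate absent → not met
3. state-licensed supervisors 4 ≥ 4 → met
4. client contract template present → met
5. condition 'provides executive protection' holds; use-of-force policy absent → not met
6. background re-screening 476 days ago vs limit 540 → met
7. client-site audit 1018 days ago vs limit 730 → not met
8. firearms qualification 193 days ago vs limit 180 → not met
9. incident-reporting audit 100 days ago vs limit 120 → met
10. training records present → met
11. condition 'uses patrol vehicles' holds; complaints pending with the licensing board 7 > 4 → not met
Not met: 2, 5, 7, 8, 11

2, 5, 7, 8, 11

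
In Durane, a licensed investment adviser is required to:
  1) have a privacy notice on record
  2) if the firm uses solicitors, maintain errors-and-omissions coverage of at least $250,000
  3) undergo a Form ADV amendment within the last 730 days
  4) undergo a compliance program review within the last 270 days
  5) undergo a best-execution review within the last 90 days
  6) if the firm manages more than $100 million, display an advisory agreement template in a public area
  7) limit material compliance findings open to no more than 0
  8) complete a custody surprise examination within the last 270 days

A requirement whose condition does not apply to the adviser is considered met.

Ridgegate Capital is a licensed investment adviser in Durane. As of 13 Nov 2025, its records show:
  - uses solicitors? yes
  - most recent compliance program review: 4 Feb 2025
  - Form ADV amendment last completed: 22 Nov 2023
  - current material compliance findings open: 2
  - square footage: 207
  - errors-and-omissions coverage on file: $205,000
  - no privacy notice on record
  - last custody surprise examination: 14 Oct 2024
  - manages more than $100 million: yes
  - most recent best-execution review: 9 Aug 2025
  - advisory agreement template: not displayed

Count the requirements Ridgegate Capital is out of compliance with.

7

1. privacy notice absent → not met
2. condition 'uses solicitors' holds; errors-and-omissions coverage $205,000 < $250,000 → not met
3. Form ADV amendment 722 days ago vs limit 730 → met
4. compliance program review 282 days ago vs limit 270 → not met
5. best-execution review 96 days ago vs limit 90 → not met
6. condition 'manages more than $100 million' holds; advisory agreement template absent → not met
7. material compliance findings open 2 > 0 → not met
8. custody surprise examination 395 days ago vs limit 270 → not met
Not met: 7 of 8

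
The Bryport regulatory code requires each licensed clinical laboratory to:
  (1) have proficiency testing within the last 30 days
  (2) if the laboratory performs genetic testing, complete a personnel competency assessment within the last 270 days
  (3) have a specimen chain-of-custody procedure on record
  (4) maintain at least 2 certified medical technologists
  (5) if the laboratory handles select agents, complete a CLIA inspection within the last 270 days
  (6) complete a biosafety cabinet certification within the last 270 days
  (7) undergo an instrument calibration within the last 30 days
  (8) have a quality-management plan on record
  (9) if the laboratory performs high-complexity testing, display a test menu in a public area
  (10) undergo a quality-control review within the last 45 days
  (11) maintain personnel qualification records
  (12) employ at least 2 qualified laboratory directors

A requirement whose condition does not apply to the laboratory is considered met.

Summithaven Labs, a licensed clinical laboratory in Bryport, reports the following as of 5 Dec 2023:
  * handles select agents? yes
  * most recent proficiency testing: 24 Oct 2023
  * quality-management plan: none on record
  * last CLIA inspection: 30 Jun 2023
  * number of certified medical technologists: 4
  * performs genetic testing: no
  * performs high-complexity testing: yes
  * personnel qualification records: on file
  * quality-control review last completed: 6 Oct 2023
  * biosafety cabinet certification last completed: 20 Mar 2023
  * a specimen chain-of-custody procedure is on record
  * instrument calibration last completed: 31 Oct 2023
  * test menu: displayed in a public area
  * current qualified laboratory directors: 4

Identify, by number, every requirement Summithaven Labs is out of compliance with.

1. proficiency testing 42 days ago vs limit 30 → not met
2. condition 'performs genetic testing' does not hold → requirement n/a → met
3. specimen chain-of-custody procedure present → met
4. certified medical technologists 4 ≥ 2 → met
5. condition 'handles select agents' holds; CLIA inspection 158 days ago vs limit 270 → met
6. biosafety cabinet certification 260 days ago vs limit 270 → met
7. instrument calibration 35 days ago vs limit 30 → not met
8. quality-management plan absent → not met
9. condition 'performs high-complexity testing' holds; test menu present → met
10. quality-control review 60 days ago vs limit 45 → not met
11. personnel qualification records present → met
12. qualified laboratory directors 4 ≥ 2 → met
Not met: 1, 7, 8, 10

1, 7, 8, 10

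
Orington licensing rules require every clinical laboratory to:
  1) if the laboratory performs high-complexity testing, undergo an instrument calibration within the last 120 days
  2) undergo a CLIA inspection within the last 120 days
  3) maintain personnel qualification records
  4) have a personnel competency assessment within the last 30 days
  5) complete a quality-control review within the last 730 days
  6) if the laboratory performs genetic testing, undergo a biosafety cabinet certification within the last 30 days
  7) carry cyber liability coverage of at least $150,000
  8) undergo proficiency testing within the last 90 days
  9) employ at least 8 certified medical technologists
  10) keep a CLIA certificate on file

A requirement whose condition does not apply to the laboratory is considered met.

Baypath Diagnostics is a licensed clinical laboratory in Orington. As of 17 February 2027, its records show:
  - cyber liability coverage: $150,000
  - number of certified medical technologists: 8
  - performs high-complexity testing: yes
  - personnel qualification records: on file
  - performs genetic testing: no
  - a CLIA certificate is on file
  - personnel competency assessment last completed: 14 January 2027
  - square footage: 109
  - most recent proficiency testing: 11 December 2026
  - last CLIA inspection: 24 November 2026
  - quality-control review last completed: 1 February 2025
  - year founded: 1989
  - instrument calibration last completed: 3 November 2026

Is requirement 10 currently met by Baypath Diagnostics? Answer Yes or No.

Yes

10. CLIA certificate present → met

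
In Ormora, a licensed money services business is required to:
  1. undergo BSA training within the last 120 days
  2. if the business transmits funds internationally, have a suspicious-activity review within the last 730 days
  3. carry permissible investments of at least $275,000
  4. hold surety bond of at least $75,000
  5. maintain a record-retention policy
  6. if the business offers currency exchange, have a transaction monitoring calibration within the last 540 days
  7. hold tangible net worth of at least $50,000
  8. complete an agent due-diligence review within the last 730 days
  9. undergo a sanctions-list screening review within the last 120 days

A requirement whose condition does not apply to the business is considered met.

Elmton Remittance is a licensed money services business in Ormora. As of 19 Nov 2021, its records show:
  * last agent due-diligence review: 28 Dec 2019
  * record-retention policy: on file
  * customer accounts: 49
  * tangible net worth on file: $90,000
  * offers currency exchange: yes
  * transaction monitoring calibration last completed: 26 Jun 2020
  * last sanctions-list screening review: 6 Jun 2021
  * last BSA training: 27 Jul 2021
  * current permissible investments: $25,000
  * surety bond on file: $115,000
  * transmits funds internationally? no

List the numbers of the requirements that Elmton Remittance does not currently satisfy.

3, 9

1. BSA training 115 days ago vs limit 120 → met
2. condition 'transmits funds internationally' does not hold → requirement n/a → met
3. permissible investments $25,000 < $275,000 → not met
4. surety bond $115,000 ≥ $75,000 → met
5. record-retention policy present → met
6. condition 'offers currency exchange' holds; transaction monitoring calibration 511 days ago vs limit 540 → met
7. tangible net worth $90,000 ≥ $50,000 → met
8. agent due-diligence review 692 days ago vs limit 730 → met
9. sanctions-list screening review 166 days ago vs limit 120 → not met
Not met: 3, 9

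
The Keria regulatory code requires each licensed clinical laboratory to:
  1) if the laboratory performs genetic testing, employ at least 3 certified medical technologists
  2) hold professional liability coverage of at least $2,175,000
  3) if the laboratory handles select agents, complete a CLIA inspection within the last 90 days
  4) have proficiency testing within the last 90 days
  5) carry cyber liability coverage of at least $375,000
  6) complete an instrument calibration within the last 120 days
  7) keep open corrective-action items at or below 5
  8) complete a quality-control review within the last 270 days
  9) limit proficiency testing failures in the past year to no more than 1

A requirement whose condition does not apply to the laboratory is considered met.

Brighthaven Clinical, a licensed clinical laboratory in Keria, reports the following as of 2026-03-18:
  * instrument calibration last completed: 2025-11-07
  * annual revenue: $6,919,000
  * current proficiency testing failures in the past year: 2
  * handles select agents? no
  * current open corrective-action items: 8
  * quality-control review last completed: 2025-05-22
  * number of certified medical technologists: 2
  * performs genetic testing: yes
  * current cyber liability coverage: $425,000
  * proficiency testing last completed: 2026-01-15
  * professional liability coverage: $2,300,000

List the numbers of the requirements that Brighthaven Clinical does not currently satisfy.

1, 6, 7, 8, 9

1. condition 'performs genetic testing' holds; certified medical technologists 2 < 3 → not met
2. professional liability coverage $2,300,000 ≥ $2,175,000 → met
3. condition 'handles select agents' does not hold → requirement n/a → met
4. proficiency testing 62 days ago vs limit 90 → met
5. cyber liability coverage $425,000 ≥ $375,000 → met
6. instrument calibration 131 days ago vs limit 120 → not met
7. open corrective-action items 8 > 5 → not met
8. quality-control review 300 days ago vs limit 270 → not met
9. proficiency testing failures in the past year 2 > 1 → not met
Not met: 1, 6, 7, 8, 9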